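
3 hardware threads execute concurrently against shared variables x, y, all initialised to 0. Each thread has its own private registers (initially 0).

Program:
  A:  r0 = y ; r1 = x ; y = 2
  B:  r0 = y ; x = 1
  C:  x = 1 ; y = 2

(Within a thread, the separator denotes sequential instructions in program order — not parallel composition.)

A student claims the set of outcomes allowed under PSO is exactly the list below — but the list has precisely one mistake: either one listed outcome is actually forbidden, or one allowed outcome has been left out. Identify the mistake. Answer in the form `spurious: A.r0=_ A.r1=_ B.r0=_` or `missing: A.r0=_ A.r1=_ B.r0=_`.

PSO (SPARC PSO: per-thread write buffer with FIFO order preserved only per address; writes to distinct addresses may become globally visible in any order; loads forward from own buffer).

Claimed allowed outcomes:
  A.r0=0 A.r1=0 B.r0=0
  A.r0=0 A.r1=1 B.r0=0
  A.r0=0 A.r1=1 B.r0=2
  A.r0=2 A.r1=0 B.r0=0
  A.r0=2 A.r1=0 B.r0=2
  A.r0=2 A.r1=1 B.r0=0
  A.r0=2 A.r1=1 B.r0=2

missing: A.r0=0 A.r1=0 B.r0=2

outcome vector order: (A.r0,A.r1,B.r0)
under PSO → 0/0/0 0/0/2 0/1/0 0/1/2 2/0/0 2/0/2 2/1/0 2/1/2
PSO∖claimed = {0/0/2}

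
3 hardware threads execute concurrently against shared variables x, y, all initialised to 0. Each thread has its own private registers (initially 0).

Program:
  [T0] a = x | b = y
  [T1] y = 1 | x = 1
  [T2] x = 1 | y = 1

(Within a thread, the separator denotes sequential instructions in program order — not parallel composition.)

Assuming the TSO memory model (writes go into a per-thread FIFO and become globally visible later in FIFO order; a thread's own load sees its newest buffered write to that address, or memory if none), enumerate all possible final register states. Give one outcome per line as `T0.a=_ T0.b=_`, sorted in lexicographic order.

outcome vector order: (T0.a,T0.b)
|TSO outcomes| = 4

T0.a=0 T0.b=0
T0.a=0 T0.b=1
T0.a=1 T0.b=0
T0.a=1 T0.b=1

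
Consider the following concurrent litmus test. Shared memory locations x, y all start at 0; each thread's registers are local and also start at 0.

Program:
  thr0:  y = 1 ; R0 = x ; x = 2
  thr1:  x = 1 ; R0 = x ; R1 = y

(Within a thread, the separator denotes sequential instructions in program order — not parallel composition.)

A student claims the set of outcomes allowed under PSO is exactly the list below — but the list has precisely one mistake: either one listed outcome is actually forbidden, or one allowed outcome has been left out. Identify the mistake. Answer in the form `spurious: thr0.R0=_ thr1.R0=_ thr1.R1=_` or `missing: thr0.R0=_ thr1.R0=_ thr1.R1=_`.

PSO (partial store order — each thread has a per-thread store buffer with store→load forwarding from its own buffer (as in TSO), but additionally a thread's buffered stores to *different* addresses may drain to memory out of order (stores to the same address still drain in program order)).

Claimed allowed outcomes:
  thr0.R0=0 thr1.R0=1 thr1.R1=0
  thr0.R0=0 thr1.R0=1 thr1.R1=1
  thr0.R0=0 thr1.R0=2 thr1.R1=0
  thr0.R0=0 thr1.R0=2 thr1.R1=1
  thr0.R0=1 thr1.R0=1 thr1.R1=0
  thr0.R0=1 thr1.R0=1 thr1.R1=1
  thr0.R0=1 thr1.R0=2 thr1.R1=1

missing: thr0.R0=1 thr1.R0=2 thr1.R1=0

outcome vector order: (thr0.R0,thr1.R0,thr1.R1)
PSO: 8 outcomes — {010 011 020 021 110 111 120 121}
PSO∖claimed = {120}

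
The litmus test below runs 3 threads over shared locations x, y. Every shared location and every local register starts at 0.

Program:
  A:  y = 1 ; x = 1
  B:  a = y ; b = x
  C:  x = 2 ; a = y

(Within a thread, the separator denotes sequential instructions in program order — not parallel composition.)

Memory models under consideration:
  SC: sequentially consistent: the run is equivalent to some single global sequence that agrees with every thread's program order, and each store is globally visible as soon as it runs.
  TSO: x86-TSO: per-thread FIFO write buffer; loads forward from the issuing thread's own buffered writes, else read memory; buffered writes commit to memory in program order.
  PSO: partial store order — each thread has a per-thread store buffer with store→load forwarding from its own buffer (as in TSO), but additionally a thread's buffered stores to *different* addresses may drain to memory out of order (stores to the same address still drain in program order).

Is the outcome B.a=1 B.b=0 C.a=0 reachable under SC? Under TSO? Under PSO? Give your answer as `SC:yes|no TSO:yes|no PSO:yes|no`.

outcome vector order: (B.a,B.b,C.a)
SC (11): <0 0 0> <0 0 1> <0 1 0> <0 1 1> <0 2 0> <0 2 1> <1 0 1> <1 1 0> <1 1 1> <1 2 0> <1 2 1>
TSO (12): <0 0 0> <0 0 1> <0 1 0> <0 1 1> <0 2 0> <0 2 1> <1 0 0> <1 0 1> <1 1 0> <1 1 1> <1 2 0> <1 2 1>
PSO (12): <0 0 0> <0 0 1> <0 1 0> <0 1 1> <0 2 0> <0 2 1> <1 0 0> <1 0 1> <1 1 0> <1 1 1> <1 2 0> <1 2 1>
target <1 0 0> ∈ {TSO,PSO}

SC:no TSO:yes PSO:yes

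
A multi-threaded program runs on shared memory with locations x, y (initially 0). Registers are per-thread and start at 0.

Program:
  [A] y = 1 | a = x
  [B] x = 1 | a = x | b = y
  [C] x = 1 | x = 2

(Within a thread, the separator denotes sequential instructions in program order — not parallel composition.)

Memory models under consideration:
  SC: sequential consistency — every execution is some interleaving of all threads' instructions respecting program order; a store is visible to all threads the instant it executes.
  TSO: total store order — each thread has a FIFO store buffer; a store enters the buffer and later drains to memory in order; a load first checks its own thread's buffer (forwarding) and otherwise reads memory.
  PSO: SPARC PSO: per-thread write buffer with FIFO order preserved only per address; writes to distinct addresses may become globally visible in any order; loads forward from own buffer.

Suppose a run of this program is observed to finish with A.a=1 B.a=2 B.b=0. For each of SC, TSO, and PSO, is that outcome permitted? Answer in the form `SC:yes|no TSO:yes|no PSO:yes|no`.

SC:no TSO:yes PSO:yes

outcome vector order: (A.a,B.a,B.b)
SC (9): <0 1 1>; <0 2 1>; <1 1 0>; <1 1 1>; <1 2 1>; <2 1 0>; <2 1 1>; <2 2 0>; <2 2 1>
TSO (12): <0 1 0>; <0 1 1>; <0 2 0>; <0 2 1>; <1 1 0>; <1 1 1>; <1 2 0>; <1 2 1>; <2 1 0>; <2 1 1>; <2 2 0>; <2 2 1>
PSO (12): <0 1 0>; <0 1 1>; <0 2 0>; <0 2 1>; <1 1 0>; <1 1 1>; <1 2 0>; <1 2 1>; <2 1 0>; <2 1 1>; <2 2 0>; <2 2 1>
target <1 2 0> ∈ {TSO,PSO}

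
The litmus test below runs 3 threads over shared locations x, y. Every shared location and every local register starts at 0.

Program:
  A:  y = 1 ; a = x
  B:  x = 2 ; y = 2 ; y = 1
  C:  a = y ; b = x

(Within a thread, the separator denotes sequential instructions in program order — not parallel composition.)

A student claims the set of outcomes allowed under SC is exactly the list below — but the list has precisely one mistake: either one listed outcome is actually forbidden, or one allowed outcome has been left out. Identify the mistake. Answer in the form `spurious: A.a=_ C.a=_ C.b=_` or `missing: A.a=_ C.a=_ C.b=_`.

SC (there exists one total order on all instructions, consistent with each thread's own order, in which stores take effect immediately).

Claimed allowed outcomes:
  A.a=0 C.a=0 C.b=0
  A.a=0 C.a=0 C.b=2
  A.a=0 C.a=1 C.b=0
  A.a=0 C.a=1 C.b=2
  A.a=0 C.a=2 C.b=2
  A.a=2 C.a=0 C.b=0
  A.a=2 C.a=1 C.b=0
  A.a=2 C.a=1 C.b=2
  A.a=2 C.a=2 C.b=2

outcome vector order: (A.a,C.a,C.b)
under SC → 000 002 010 012 022 200 202 210 212 222
SC∖claimed = {202}

missing: A.a=2 C.a=0 C.b=2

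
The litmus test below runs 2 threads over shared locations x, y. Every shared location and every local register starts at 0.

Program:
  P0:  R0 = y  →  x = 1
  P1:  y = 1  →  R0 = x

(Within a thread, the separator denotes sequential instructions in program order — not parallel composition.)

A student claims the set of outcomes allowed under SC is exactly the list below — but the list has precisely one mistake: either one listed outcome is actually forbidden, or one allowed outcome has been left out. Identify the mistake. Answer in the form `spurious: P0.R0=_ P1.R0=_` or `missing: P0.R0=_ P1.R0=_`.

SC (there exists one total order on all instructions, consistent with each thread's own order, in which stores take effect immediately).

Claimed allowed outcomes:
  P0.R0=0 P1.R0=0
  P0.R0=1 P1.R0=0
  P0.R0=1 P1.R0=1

outcome vector order: (P0.R0,P1.R0)
[SC] allowed = {(0,0); (0,1); (1,0); (1,1)}
SC∖claimed = {(0,1)}

missing: P0.R0=0 P1.R0=1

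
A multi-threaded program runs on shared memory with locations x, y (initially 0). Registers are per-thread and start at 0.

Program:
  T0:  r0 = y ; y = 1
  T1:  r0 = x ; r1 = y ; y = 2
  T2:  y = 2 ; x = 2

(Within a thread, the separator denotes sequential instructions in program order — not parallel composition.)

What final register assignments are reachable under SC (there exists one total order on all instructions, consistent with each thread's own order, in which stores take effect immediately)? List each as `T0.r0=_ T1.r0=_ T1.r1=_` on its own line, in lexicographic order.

outcome vector order: (T0.r0,T1.r0,T1.r1)
|SC outcomes| = 10

T0.r0=0 T1.r0=0 T1.r1=0
T0.r0=0 T1.r0=0 T1.r1=1
T0.r0=0 T1.r0=0 T1.r1=2
T0.r0=0 T1.r0=2 T1.r1=1
T0.r0=0 T1.r0=2 T1.r1=2
T0.r0=2 T1.r0=0 T1.r1=0
T0.r0=2 T1.r0=0 T1.r1=1
T0.r0=2 T1.r0=0 T1.r1=2
T0.r0=2 T1.r0=2 T1.r1=1
T0.r0=2 T1.r0=2 T1.r1=2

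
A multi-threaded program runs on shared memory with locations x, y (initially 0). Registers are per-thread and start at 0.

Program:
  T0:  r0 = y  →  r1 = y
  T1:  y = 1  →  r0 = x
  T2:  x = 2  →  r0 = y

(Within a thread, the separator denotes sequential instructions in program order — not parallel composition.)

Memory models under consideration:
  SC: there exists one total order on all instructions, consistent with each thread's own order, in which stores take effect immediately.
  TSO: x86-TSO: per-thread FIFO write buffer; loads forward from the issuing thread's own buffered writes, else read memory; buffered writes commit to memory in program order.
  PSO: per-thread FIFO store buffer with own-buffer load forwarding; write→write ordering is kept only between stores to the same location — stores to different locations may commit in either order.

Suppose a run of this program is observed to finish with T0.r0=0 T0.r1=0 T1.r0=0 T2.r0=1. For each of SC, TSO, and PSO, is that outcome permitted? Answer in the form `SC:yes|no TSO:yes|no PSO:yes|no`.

outcome vector order: (T0.r0,T0.r1,T1.r0,T2.r0)
SC (9): (0,0,0,1); (0,0,2,0); (0,0,2,1); (0,1,0,1); (0,1,2,0); (0,1,2,1); (1,1,0,1); (1,1,2,0); (1,1,2,1)
TSO (12): (0,0,0,0); (0,0,0,1); (0,0,2,0); (0,0,2,1); (0,1,0,0); (0,1,0,1); (0,1,2,0); (0,1,2,1); (1,1,0,0); (1,1,0,1); (1,1,2,0); (1,1,2,1)
PSO (12): (0,0,0,0); (0,0,0,1); (0,0,2,0); (0,0,2,1); (0,1,0,0); (0,1,0,1); (0,1,2,0); (0,1,2,1); (1,1,0,0); (1,1,0,1); (1,1,2,0); (1,1,2,1)
target (0,0,0,1) ∈ {SC,TSO,PSO}

SC:yes TSO:yes PSO:yes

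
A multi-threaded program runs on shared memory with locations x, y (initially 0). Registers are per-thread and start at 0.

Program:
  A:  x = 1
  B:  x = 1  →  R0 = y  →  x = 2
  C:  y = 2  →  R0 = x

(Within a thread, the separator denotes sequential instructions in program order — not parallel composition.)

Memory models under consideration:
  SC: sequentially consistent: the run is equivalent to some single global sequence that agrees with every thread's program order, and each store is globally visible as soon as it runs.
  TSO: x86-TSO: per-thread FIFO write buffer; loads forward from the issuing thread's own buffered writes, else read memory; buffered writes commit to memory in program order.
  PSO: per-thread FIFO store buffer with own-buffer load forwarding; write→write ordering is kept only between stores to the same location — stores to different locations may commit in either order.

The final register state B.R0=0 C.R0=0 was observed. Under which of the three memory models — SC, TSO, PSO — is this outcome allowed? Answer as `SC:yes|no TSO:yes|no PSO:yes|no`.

SC:no TSO:yes PSO:yes

outcome vector order: (B.R0,C.R0)
[SC] allowed = {<0 1> <0 2> <2 0> <2 1> <2 2>}
[TSO] allowed = {<0 0> <0 1> <0 2> <2 0> <2 1> <2 2>}
[PSO] allowed = {<0 0> <0 1> <0 2> <2 0> <2 1> <2 2>}
target <0 0> ∈ {TSO,PSO}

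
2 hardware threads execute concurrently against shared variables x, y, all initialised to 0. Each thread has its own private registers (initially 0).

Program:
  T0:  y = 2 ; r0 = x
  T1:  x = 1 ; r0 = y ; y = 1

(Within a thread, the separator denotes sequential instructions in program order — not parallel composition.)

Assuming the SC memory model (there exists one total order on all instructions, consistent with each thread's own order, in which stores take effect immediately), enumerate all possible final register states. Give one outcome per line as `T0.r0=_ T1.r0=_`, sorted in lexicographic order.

T0.r0=0 T1.r0=2
T0.r0=1 T1.r0=0
T0.r0=1 T1.r0=2

outcome vector order: (T0.r0,T1.r0)
|SC outcomes| = 3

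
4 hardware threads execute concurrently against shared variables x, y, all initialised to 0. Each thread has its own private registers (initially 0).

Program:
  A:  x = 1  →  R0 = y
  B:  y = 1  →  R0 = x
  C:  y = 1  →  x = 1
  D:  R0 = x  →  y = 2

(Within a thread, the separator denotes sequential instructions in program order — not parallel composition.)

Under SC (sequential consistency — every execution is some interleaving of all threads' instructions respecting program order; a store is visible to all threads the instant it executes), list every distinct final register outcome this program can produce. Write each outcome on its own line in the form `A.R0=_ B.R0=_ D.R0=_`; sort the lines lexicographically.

outcome vector order: (A.R0,B.R0,D.R0)
|SC outcomes| = 10

A.R0=0 B.R0=1 D.R0=0
A.R0=0 B.R0=1 D.R0=1
A.R0=1 B.R0=0 D.R0=0
A.R0=1 B.R0=0 D.R0=1
A.R0=1 B.R0=1 D.R0=0
A.R0=1 B.R0=1 D.R0=1
A.R0=2 B.R0=0 D.R0=0
A.R0=2 B.R0=0 D.R0=1
A.R0=2 B.R0=1 D.R0=0
A.R0=2 B.R0=1 D.R0=1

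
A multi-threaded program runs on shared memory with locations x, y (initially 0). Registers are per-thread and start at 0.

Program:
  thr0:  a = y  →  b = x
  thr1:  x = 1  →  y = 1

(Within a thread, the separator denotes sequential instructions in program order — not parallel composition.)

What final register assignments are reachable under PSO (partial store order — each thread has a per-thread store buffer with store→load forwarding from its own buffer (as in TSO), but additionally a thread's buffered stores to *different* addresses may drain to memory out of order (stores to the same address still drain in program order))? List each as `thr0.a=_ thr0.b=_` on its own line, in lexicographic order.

outcome vector order: (thr0.a,thr0.b)
|PSO outcomes| = 4

thr0.a=0 thr0.b=0
thr0.a=0 thr0.b=1
thr0.a=1 thr0.b=0
thr0.a=1 thr0.b=1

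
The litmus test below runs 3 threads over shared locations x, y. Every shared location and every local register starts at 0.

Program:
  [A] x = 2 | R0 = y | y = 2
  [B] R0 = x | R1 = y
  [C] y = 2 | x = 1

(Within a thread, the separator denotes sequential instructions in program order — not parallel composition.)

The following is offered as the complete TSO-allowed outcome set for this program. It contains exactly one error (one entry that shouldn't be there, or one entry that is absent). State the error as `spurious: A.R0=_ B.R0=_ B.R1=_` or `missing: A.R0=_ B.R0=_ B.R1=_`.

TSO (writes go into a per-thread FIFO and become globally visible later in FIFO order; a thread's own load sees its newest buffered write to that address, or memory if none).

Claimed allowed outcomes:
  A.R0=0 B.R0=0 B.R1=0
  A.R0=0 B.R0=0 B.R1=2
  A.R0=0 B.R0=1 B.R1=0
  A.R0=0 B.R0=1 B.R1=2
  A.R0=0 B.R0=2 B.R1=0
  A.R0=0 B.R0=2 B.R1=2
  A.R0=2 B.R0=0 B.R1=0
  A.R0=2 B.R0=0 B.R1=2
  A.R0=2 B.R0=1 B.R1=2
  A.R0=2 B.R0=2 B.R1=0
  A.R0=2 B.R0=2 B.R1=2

outcome vector order: (A.R0,B.R0,B.R1)
under TSO → (0,0,0), (0,0,2), (0,1,2), (0,2,0), (0,2,2), (2,0,0), (2,0,2), (2,1,2), (2,2,0), (2,2,2)
claimed∖TSO = {(0,1,0)}

spurious: A.R0=0 B.R0=1 B.R1=0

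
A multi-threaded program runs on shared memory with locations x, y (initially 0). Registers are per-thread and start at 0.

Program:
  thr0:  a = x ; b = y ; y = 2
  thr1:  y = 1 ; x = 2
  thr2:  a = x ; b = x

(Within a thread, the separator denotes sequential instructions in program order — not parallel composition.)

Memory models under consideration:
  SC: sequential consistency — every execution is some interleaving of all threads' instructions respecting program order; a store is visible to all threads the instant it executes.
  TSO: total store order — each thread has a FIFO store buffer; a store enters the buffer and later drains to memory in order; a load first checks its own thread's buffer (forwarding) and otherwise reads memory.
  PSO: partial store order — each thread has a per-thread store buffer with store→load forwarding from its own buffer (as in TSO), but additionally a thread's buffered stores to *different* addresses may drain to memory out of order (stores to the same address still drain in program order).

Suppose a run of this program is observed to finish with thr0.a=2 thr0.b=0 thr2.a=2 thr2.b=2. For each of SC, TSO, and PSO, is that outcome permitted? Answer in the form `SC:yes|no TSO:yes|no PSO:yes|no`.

SC:no TSO:no PSO:yes

outcome vector order: (thr0.a,thr0.b,thr2.a,thr2.b)
[SC] allowed = {<0 0 0 0> <0 0 0 2> <0 0 2 2> <0 1 0 0> <0 1 0 2> <0 1 2 2> <2 1 0 0> <2 1 0 2> <2 1 2 2>}
[TSO] allowed = {<0 0 0 0> <0 0 0 2> <0 0 2 2> <0 1 0 0> <0 1 0 2> <0 1 2 2> <2 1 0 0> <2 1 0 2> <2 1 2 2>}
[PSO] allowed = {<0 0 0 0> <0 0 0 2> <0 0 2 2> <0 1 0 0> <0 1 0 2> <0 1 2 2> <2 0 0 0> <2 0 0 2> <2 0 2 2> <2 1 0 0> <2 1 0 2> <2 1 2 2>}
target <2 0 2 2> ∈ {PSO}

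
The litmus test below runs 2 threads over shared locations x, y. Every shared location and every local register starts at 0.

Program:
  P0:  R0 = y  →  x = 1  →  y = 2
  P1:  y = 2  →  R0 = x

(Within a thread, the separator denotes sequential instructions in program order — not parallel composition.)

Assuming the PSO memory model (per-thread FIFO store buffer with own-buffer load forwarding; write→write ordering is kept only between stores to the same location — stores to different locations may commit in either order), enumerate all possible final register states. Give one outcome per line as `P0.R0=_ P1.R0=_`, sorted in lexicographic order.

outcome vector order: (P0.R0,P1.R0)
|PSO outcomes| = 4

P0.R0=0 P1.R0=0
P0.R0=0 P1.R0=1
P0.R0=2 P1.R0=0
P0.R0=2 P1.R0=1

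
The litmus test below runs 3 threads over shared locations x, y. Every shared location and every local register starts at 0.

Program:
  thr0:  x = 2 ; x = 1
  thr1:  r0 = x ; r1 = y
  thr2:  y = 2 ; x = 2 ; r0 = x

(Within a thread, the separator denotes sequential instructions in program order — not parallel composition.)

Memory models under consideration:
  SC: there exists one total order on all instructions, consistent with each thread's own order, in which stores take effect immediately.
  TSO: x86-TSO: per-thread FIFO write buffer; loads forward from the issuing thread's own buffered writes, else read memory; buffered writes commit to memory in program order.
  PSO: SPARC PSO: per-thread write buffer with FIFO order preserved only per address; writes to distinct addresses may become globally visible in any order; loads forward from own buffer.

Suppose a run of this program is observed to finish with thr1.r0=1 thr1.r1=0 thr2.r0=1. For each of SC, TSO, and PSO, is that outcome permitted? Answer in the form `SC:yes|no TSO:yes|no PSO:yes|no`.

outcome vector order: (thr1.r0,thr1.r1,thr2.r0)
SC: 11 outcomes — {0/0/1 0/0/2 0/2/1 0/2/2 1/0/2 1/2/1 1/2/2 2/0/1 2/0/2 2/2/1 2/2/2}
TSO: 11 outcomes — {0/0/1 0/0/2 0/2/1 0/2/2 1/0/2 1/2/1 1/2/2 2/0/1 2/0/2 2/2/1 2/2/2}
PSO: 12 outcomes — {0/0/1 0/0/2 0/2/1 0/2/2 1/0/1 1/0/2 1/2/1 1/2/2 2/0/1 2/0/2 2/2/1 2/2/2}
target 1/0/1 ∈ {PSO}

SC:no TSO:no PSO:yes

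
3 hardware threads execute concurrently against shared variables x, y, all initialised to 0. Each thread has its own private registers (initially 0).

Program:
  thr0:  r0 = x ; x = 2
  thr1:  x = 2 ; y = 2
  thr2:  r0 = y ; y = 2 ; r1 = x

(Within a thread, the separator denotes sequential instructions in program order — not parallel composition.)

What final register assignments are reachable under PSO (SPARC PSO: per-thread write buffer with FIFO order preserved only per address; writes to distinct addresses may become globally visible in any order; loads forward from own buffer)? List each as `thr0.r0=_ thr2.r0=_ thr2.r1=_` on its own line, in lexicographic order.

thr0.r0=0 thr2.r0=0 thr2.r1=0
thr0.r0=0 thr2.r0=0 thr2.r1=2
thr0.r0=0 thr2.r0=2 thr2.r1=0
thr0.r0=0 thr2.r0=2 thr2.r1=2
thr0.r0=2 thr2.r0=0 thr2.r1=0
thr0.r0=2 thr2.r0=0 thr2.r1=2
thr0.r0=2 thr2.r0=2 thr2.r1=0
thr0.r0=2 thr2.r0=2 thr2.r1=2

outcome vector order: (thr0.r0,thr2.r0,thr2.r1)
|PSO outcomes| = 8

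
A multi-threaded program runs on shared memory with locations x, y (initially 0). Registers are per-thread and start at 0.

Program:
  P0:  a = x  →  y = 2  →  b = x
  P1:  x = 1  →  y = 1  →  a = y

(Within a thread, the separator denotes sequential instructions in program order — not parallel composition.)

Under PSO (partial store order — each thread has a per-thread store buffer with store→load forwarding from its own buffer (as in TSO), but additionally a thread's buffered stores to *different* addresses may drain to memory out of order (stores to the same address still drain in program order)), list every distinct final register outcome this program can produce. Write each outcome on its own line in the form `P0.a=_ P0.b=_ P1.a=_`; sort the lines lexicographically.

P0.a=0 P0.b=0 P1.a=1
P0.a=0 P0.b=0 P1.a=2
P0.a=0 P0.b=1 P1.a=1
P0.a=0 P0.b=1 P1.a=2
P0.a=1 P0.b=1 P1.a=1
P0.a=1 P0.b=1 P1.a=2

outcome vector order: (P0.a,P0.b,P1.a)
|PSO outcomes| = 6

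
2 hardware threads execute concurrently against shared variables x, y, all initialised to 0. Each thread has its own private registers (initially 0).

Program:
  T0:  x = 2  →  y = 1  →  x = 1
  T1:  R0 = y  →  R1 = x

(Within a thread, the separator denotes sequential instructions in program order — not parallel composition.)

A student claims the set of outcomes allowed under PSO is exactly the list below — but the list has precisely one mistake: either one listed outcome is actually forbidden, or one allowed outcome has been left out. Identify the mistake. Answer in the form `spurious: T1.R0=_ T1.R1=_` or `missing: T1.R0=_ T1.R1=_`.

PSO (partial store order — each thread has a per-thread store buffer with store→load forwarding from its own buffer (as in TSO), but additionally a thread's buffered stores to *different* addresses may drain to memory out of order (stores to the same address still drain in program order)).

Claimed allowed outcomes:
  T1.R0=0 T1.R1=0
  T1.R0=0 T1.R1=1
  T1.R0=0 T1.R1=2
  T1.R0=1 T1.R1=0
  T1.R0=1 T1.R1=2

outcome vector order: (T1.R0,T1.R1)
under PSO → 0/0, 0/1, 0/2, 1/0, 1/1, 1/2
PSO∖claimed = {1/1}

missing: T1.R0=1 T1.R1=1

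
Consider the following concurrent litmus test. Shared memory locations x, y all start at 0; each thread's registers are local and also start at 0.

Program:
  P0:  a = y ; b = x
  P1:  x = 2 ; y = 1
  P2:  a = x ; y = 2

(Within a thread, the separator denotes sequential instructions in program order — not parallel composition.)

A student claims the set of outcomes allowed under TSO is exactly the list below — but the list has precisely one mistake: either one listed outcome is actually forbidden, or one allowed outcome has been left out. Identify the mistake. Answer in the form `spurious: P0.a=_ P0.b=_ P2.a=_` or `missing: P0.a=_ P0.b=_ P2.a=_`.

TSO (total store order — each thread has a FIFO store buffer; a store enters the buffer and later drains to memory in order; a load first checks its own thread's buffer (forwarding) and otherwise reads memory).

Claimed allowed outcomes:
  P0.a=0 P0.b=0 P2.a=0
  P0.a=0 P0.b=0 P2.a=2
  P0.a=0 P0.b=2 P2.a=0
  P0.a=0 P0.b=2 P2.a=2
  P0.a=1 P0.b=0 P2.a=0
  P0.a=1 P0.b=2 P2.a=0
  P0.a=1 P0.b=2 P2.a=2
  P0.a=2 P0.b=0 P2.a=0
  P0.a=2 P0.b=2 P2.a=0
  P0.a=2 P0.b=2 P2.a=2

outcome vector order: (P0.a,P0.b,P2.a)
TSO: 9 outcomes — {0/0/0 0/0/2 0/2/0 0/2/2 1/2/0 1/2/2 2/0/0 2/2/0 2/2/2}
claimed∖TSO = {1/0/0}

spurious: P0.a=1 P0.b=0 P2.a=0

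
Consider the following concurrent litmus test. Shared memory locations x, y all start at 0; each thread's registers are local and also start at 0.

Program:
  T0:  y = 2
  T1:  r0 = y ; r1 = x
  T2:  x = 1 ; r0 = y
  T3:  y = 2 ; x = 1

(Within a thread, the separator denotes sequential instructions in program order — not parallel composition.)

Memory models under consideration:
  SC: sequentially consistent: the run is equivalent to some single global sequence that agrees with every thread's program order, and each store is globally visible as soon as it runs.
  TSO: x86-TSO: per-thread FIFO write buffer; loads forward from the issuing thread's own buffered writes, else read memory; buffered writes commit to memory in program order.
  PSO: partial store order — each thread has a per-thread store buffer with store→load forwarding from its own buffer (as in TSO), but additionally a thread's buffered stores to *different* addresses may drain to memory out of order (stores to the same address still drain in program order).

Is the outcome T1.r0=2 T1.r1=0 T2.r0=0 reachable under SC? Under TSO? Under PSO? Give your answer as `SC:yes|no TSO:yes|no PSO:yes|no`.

SC:no TSO:yes PSO:yes

outcome vector order: (T1.r0,T1.r1,T2.r0)
[SC] allowed = {0/0/0, 0/0/2, 0/1/0, 0/1/2, 2/0/2, 2/1/0, 2/1/2}
[TSO] allowed = {0/0/0, 0/0/2, 0/1/0, 0/1/2, 2/0/0, 2/0/2, 2/1/0, 2/1/2}
[PSO] allowed = {0/0/0, 0/0/2, 0/1/0, 0/1/2, 2/0/0, 2/0/2, 2/1/0, 2/1/2}
target 2/0/0 ∈ {TSO,PSO}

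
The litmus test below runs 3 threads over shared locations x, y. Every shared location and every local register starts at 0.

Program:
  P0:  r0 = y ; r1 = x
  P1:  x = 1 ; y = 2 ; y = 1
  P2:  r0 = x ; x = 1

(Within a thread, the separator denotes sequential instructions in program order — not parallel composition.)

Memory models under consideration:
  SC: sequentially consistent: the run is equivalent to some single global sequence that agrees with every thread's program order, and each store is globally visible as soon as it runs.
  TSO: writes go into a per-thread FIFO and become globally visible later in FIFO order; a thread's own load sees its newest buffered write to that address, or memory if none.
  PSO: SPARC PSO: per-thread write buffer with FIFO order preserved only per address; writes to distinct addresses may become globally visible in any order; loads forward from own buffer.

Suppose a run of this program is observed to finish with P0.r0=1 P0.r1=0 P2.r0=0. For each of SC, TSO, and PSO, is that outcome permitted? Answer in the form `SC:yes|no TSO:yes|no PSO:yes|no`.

SC:no TSO:no PSO:yes

outcome vector order: (P0.r0,P0.r1,P2.r0)
[SC] allowed = {<0 0 0> <0 0 1> <0 1 0> <0 1 1> <1 1 0> <1 1 1> <2 1 0> <2 1 1>}
[TSO] allowed = {<0 0 0> <0 0 1> <0 1 0> <0 1 1> <1 1 0> <1 1 1> <2 1 0> <2 1 1>}
[PSO] allowed = {<0 0 0> <0 0 1> <0 1 0> <0 1 1> <1 0 0> <1 0 1> <1 1 0> <1 1 1> <2 0 0> <2 0 1> <2 1 0> <2 1 1>}
target <1 0 0> ∈ {PSO}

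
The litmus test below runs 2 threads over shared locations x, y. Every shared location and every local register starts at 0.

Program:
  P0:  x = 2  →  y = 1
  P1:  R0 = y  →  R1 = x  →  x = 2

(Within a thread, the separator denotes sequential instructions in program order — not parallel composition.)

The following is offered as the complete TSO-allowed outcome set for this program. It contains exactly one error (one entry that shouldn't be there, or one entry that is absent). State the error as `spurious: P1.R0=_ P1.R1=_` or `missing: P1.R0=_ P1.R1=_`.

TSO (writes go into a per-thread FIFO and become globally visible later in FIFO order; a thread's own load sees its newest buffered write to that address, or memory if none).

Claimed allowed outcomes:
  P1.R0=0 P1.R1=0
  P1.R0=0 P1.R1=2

missing: P1.R0=1 P1.R1=2

outcome vector order: (P1.R0,P1.R1)
TSO: 3 outcomes — {0/0 0/2 1/2}
TSO∖claimed = {1/2}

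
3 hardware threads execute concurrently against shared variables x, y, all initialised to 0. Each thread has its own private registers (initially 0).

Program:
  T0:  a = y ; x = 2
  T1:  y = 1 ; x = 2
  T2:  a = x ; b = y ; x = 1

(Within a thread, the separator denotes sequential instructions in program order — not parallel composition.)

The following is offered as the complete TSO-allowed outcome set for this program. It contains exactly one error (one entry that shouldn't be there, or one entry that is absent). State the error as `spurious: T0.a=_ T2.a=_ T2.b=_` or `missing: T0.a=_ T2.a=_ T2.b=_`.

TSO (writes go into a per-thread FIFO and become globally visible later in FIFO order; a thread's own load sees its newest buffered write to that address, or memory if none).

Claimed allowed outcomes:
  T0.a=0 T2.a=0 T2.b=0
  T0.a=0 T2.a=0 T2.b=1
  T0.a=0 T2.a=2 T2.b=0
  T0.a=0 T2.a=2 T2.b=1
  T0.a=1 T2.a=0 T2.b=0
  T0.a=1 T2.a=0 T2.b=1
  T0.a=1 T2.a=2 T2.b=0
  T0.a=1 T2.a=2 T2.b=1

outcome vector order: (T0.a,T2.a,T2.b)
TSO (7): <0 0 0> <0 0 1> <0 2 0> <0 2 1> <1 0 0> <1 0 1> <1 2 1>
claimed∖TSO = {<1 2 0>}

spurious: T0.a=1 T2.a=2 T2.b=0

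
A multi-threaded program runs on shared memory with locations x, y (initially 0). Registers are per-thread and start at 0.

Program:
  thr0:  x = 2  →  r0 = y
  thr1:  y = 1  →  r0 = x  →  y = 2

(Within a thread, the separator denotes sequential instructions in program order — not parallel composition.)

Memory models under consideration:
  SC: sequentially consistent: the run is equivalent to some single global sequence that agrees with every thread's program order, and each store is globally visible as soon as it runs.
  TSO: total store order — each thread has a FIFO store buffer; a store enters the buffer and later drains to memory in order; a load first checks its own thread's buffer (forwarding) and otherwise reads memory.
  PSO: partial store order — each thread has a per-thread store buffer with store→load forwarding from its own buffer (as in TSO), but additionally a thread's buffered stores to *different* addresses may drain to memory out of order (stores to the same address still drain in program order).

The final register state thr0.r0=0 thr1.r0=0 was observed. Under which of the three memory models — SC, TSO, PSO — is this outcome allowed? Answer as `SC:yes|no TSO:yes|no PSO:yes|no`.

SC:no TSO:yes PSO:yes

outcome vector order: (thr0.r0,thr1.r0)
[SC] allowed = {02, 10, 12, 20, 22}
[TSO] allowed = {00, 02, 10, 12, 20, 22}
[PSO] allowed = {00, 02, 10, 12, 20, 22}
target 00 ∈ {TSO,PSO}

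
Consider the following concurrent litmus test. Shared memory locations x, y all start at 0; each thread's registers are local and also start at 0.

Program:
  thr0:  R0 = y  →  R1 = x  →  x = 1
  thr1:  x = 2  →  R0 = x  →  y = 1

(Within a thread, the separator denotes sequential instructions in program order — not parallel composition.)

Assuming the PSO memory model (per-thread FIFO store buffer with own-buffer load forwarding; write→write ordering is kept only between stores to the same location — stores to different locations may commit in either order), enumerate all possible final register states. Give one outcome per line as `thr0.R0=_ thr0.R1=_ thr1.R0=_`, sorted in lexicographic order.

outcome vector order: (thr0.R0,thr0.R1,thr1.R0)
|PSO outcomes| = 6

thr0.R0=0 thr0.R1=0 thr1.R0=1
thr0.R0=0 thr0.R1=0 thr1.R0=2
thr0.R0=0 thr0.R1=2 thr1.R0=1
thr0.R0=0 thr0.R1=2 thr1.R0=2
thr0.R0=1 thr0.R1=0 thr1.R0=2
thr0.R0=1 thr0.R1=2 thr1.R0=2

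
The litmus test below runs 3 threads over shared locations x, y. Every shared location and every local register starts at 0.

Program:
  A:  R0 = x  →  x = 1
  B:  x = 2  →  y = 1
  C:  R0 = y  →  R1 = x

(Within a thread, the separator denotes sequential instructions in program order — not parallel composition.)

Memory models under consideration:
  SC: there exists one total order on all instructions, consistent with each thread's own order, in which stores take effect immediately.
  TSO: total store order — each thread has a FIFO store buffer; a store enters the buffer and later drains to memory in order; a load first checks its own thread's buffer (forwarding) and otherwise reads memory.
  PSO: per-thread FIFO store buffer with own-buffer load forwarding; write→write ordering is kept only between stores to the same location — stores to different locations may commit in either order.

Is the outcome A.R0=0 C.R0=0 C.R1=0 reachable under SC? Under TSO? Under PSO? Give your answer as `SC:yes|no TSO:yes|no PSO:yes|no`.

outcome vector order: (A.R0,C.R0,C.R1)
[SC] allowed = {(0,0,0); (0,0,1); (0,0,2); (0,1,1); (0,1,2); (2,0,0); (2,0,1); (2,0,2); (2,1,1); (2,1,2)}
[TSO] allowed = {(0,0,0); (0,0,1); (0,0,2); (0,1,1); (0,1,2); (2,0,0); (2,0,1); (2,0,2); (2,1,1); (2,1,2)}
[PSO] allowed = {(0,0,0); (0,0,1); (0,0,2); (0,1,0); (0,1,1); (0,1,2); (2,0,0); (2,0,1); (2,0,2); (2,1,0); (2,1,1); (2,1,2)}
target (0,0,0) ∈ {SC,TSO,PSO}

SC:yes TSO:yes PSO:yes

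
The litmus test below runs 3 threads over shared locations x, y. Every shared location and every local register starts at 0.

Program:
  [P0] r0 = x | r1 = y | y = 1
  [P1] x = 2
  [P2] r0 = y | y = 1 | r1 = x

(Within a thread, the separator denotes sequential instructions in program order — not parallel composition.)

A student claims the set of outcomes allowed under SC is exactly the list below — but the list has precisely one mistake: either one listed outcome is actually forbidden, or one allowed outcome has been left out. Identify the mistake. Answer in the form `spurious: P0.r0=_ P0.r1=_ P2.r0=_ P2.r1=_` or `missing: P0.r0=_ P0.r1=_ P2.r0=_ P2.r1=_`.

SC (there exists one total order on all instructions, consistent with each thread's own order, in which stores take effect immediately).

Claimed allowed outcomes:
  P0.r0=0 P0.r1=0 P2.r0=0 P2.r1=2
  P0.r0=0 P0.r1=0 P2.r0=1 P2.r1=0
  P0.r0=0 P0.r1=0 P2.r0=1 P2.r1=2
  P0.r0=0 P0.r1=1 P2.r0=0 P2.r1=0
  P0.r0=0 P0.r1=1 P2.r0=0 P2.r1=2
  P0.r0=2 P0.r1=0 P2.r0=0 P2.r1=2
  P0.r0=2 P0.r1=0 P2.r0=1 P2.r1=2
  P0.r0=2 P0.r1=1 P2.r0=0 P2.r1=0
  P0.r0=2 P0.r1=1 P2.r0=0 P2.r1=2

outcome vector order: (P0.r0,P0.r1,P2.r0,P2.r1)
SC: 10 outcomes — {0000 0002 0010 0012 0100 0102 2002 2012 2100 2102}
SC∖claimed = {0000}

missing: P0.r0=0 P0.r1=0 P2.r0=0 P2.r1=0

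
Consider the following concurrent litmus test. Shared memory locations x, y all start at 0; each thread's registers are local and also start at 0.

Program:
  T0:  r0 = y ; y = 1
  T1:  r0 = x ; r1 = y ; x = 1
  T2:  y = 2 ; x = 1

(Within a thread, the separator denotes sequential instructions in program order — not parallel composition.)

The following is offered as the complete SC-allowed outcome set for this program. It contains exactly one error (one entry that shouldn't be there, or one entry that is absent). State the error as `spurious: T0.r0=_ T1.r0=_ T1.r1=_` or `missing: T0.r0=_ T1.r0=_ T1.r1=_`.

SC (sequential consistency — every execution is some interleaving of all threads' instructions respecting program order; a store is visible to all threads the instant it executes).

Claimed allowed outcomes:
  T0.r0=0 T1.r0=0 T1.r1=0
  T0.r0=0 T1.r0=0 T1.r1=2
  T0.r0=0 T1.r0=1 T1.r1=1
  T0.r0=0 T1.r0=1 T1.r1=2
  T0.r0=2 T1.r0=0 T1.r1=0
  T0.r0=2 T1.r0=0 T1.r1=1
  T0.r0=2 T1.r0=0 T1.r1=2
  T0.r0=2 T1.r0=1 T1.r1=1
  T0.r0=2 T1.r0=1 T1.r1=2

missing: T0.r0=0 T1.r0=0 T1.r1=1

outcome vector order: (T0.r0,T1.r0,T1.r1)
SC (10): <0 0 0>; <0 0 1>; <0 0 2>; <0 1 1>; <0 1 2>; <2 0 0>; <2 0 1>; <2 0 2>; <2 1 1>; <2 1 2>
SC∖claimed = {<0 0 1>}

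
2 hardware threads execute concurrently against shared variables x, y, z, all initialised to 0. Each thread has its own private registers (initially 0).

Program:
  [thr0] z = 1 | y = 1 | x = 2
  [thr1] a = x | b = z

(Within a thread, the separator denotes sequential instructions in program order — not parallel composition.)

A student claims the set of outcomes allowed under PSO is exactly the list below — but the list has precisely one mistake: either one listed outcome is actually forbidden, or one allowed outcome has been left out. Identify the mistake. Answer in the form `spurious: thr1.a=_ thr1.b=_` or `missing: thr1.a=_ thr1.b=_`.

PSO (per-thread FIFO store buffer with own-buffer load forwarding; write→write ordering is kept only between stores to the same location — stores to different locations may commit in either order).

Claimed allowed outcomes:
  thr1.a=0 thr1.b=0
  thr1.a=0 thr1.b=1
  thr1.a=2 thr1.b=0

outcome vector order: (thr1.a,thr1.b)
under PSO → 0/0 0/1 2/0 2/1
PSO∖claimed = {2/1}

missing: thr1.a=2 thr1.b=1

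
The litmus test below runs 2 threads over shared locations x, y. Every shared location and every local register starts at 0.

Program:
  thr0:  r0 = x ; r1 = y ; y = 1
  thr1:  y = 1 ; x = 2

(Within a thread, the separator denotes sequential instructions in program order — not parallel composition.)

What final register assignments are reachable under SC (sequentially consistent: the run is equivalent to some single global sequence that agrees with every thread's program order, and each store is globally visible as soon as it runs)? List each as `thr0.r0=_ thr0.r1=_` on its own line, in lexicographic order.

outcome vector order: (thr0.r0,thr0.r1)
|SC outcomes| = 3

thr0.r0=0 thr0.r1=0
thr0.r0=0 thr0.r1=1
thr0.r0=2 thr0.r1=1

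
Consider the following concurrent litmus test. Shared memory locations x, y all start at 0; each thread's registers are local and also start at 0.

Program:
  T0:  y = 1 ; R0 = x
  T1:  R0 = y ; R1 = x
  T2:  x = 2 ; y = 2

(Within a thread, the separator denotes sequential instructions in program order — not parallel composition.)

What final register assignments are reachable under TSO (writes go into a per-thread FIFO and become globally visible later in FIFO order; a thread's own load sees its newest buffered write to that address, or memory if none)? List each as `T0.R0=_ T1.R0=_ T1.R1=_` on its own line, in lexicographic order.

outcome vector order: (T0.R0,T1.R0,T1.R1)
|TSO outcomes| = 10

T0.R0=0 T1.R0=0 T1.R1=0
T0.R0=0 T1.R0=0 T1.R1=2
T0.R0=0 T1.R0=1 T1.R1=0
T0.R0=0 T1.R0=1 T1.R1=2
T0.R0=0 T1.R0=2 T1.R1=2
T0.R0=2 T1.R0=0 T1.R1=0
T0.R0=2 T1.R0=0 T1.R1=2
T0.R0=2 T1.R0=1 T1.R1=0
T0.R0=2 T1.R0=1 T1.R1=2
T0.R0=2 T1.R0=2 T1.R1=2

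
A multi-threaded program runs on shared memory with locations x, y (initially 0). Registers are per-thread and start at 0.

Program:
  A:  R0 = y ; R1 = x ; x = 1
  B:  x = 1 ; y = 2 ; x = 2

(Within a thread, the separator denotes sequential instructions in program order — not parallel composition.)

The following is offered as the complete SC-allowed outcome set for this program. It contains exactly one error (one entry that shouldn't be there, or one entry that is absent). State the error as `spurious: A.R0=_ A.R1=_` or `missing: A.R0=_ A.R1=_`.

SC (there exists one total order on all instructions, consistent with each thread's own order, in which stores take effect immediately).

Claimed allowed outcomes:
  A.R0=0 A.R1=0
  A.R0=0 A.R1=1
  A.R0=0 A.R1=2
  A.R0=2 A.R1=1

outcome vector order: (A.R0,A.R1)
SC: 5 outcomes — {0/0; 0/1; 0/2; 2/1; 2/2}
SC∖claimed = {2/2}

missing: A.R0=2 A.R1=2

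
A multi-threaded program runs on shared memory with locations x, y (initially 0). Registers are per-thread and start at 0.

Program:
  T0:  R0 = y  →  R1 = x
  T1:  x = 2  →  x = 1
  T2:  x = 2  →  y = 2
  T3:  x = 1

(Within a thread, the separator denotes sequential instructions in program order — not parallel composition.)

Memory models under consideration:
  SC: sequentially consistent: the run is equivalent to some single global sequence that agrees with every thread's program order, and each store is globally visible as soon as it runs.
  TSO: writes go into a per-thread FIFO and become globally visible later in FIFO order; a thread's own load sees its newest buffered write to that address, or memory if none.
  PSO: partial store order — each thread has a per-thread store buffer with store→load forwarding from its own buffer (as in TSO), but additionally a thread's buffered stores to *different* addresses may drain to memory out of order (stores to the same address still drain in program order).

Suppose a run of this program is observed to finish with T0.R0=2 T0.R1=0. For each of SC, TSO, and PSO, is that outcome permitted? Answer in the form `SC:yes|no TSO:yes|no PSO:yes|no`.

SC:no TSO:no PSO:yes

outcome vector order: (T0.R0,T0.R1)
under SC → 00, 01, 02, 21, 22
under TSO → 00, 01, 02, 21, 22
under PSO → 00, 01, 02, 20, 21, 22
target 20 ∈ {PSO}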